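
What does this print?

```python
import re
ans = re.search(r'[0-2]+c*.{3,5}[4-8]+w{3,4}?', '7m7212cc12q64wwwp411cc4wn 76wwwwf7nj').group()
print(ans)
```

212cc12q64www

The pattern matches one or more of a character in [0-2]; then zero or more of a literal 'c', then 3 to 5 of any character; then one or more of a character in [4-8], then 3 to 4 of a literal 'w' (lazy).
`re.search` tries every starting position until one works.
The match spans [3:16] → '212cc12q64www'.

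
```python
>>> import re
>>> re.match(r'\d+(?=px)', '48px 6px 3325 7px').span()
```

(0, 2)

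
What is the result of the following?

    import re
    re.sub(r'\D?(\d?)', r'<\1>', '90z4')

'<9><0><4><>'

Pattern: optionally a non-digit; then optionally a digit (captured).
Matches: at [0:1] → '9'; at [1:2] → '0'; at [2:4] → 'z4'; at [4:4] → ''.
Each match is replaced using the text its own group 1 captured.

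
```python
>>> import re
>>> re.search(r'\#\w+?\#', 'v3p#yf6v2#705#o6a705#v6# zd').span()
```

(3, 10)

`re.search` tries every starting position until one works.
The match spans [3:10] → '#yf6v2#'.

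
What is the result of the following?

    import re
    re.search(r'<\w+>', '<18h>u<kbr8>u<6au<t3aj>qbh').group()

'<18h>'

`search` walks the string left to right and returns the first match it finds.
The match spans [0:5] → '<18h>'.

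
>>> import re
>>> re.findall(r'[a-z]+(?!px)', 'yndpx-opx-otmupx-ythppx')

['yndpx', 'opx', 'otmupx', 'ythppx']

The negative lookaround is zero-width — it rules out positions where the adjacent text would match, without consuming anything.
Scanning left to right: at [0:5] → 'yndpx'; at [6:9] → 'opx'; at [10:16] → 'otmupx'; at [17:23] → 'ythppx'.
Since nothing is captured, `findall` lists the 4 matched substrings directly.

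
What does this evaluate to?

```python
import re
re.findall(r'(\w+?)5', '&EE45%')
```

['EE4']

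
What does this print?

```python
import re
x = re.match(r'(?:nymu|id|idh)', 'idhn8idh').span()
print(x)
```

(0, 2)

Branches in `(...|...)` are attempted left-to-right; the first branch that allows the whole pattern to succeed is taken.
`re.match` won't scan ahead — the pattern has to work from the very first character.
The match spans [0:2] → 'id'.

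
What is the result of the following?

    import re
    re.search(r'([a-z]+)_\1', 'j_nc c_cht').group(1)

'c'

A backreference is literal: `\1` must see the identical characters the first group matched.
`re.search` scans for the first position where the pattern succeeds.
The match spans [5:8] → 'c_c'.
Captured: group 1 = 'c'.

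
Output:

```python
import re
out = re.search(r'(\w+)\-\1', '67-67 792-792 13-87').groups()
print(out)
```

('67',)

The match spans [0:5] → '67-67'.
Captured: group 1 = '67'.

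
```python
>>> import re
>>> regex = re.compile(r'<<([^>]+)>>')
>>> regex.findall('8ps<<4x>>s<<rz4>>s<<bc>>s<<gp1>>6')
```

With a single group, `findall` returns only what that group captured — 4 items.

['4x', 'rz4', 'bc', 'gp1']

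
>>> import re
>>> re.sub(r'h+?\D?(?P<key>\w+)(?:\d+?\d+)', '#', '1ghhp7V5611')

'1g#'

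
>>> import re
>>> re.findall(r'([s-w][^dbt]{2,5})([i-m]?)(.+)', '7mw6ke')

The pattern matches a character in [s-w], then 2 to 5 of any character except [dbt] (captured); then optionally a character in [i-m] (captured); then one or more of any character (captured).
Scanning left to right: at [2:6] match 'w6ke', groups = ('w6k', '', 'e').
`findall` packs the 3 group values into a tuple for every match.

[('w6k', '', 'e')]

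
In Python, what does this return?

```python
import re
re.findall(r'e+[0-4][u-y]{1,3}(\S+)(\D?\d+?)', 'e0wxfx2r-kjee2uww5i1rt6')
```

[('fx2r-kjee2uww5i1rt', '6')]

With 2 capturing groups, `findall` returns a 2-tuple per match.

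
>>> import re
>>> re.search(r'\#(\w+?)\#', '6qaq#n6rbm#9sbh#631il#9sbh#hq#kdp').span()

Unlike `match`, `search` isn't anchored — it looks for the pattern anywhere in the string.
The match spans [4:11] → '#n6rbm#'.
Captured: group 1 = 'n6rbm'.

(4, 11)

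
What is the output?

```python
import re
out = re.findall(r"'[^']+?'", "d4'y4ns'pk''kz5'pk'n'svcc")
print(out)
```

["'y4ns'", "'kz5'", "'n'"]

With no groups in the pattern, `findall` gives back each whole match — 3 here.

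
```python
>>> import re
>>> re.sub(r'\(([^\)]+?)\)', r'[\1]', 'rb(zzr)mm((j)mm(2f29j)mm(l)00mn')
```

'rb[zzr]mm[(j]mm[2f29j]mm[l]00mn'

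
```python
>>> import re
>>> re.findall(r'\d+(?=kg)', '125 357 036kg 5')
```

['036']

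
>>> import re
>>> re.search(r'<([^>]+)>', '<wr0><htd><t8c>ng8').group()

'<wr0>'

The match spans [0:5] → '<wr0>'.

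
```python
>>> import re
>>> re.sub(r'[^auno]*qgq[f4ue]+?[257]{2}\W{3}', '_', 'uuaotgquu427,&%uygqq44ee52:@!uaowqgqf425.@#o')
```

This matches zero or more of any character except [auno], then the literal 'qgq'; then one or more of one of [f4ue] (lazy), then exactly 2 of one of [257], then exactly 3 of a non-word character.
Matches: at [32:43] → 'wqgqf425.@#'.
`sub` substitutes '_' at each match site.

'uuaotgquu427,&%uygqq44ee52:@!uao_o'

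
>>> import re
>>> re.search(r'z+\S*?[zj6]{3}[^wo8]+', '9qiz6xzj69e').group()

Pattern: one or more of the literal 'z', then zero or more of a non-whitespace character (lazy), then exactly 3 of one of [zj6]; then one or more of any character except [wo8].
Unlike `match`, `search` isn't anchored — it looks for the pattern anywhere in the string.
The match spans [3:11] → 'z6xzj69e'.

'z6xzj69e'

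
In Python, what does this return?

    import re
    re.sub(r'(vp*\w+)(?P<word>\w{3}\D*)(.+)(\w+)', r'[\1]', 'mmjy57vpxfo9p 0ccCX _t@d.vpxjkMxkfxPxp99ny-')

'mmjy57[vpxf]-'

The pattern matches a literal 'v', then zero or more of a literal 'p', then one or more of a word character (captured); then exactly 3 of a word character, then zero or more of a non-digit (captured as 'word'); then one or more of any character (captured); then one or more of a word character (captured).
Each match is replaced using the text its own group 1 captured.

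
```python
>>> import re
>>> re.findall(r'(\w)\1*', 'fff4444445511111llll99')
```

['f', '4', '5', '1', 'l', '9']

The backreference `\1` re-matches whatever the first group consumed, character for character.
With a single group, `findall` returns only what that group captured — 6 items.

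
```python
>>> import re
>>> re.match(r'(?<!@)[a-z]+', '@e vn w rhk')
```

`re.match` only tries the pattern at the start of the string.
Here the string doesn't start with a match, so the call returns None.

None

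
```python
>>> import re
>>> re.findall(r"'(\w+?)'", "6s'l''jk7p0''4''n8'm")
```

One capturing group, so `findall` returns just the captured substring from each match — 4 in all.

['l', 'jk7p0', '4', 'n8']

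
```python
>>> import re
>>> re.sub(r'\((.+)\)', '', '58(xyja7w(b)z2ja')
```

'58z2ja'

Matches: at [2:12] → '(xyja7w(b)'.
Every occurrence is swapped for ''.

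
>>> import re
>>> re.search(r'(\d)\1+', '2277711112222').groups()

('2',)

After group 1 captures some text, `\1` only succeeds where that same text appears again.
`re.search` tries every starting position until one works.
The match spans [0:2] → '22'.
Captured: group 1 = '2'.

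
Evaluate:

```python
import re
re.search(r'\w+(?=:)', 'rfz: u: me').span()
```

The positive lookaround only admits positions where the adjacent text matches; those characters stay outside the span.
The match spans [0:3] → 'rfz'.

(0, 3)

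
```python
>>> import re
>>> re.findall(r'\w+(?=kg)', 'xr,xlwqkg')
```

['xlwq']

Lookahead/lookbehind check context without consuming it, so the matched span excludes the asserted characters.
Walking the string: at [3:7] → 'xlwq'.
No capturing groups, so `findall` returns the 1 full match string.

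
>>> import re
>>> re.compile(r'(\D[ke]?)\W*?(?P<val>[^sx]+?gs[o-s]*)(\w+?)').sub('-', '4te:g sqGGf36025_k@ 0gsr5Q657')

'4te:g -Q657'

A `+?`/`*?`/`{m,n}?` starts at its minimum and grows only as far as needed for what follows to match.
`sub` substitutes '-' at each match site.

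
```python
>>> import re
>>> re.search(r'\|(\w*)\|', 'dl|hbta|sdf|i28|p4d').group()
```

'|hbta|'

`re.search` tries every starting position until one works.
The match spans [2:8] → '|hbta|'.
Captured: group 1 = 'hbta'.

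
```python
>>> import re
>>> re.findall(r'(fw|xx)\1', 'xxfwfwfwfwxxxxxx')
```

['fw', 'fw', 'xx']

`\1` has to match the exact text group 1 already captured.
Walking the string: at [2:6] match 'fwfw', group 1 = 'fw'; at [6:10] match 'fwfw', group 1 = 'fw'; at [10:14] match 'xxxx', group 1 = 'xx'.
One capturing group, so `findall` returns just the captured substring from each match — 3 in all.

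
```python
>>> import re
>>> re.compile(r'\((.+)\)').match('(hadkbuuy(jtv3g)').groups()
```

`re.match` only tries the pattern at the start of the string.
The match spans [0:16] → '(hadkbuuy(jtv3g)'.
Captured: group 1 = 'hadkbuuy(jtv3g'.

('hadkbuuy(jtv3g',)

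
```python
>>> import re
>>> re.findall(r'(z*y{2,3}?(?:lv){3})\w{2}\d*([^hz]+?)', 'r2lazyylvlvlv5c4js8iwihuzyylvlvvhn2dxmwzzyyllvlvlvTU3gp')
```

Pattern: zero or more of a literal 'z', then 2 to 3 of a literal 'y' (lazy), then the literal 'lv' repeated 3 times (captured); then exactly 2 of a word character, then zero or more of a digit; then one or more of any character except [hz] (lazy) (captured).
With 2 capturing groups, `findall` returns a 2-tuple per match.

[('zyylvlvlv', 'j')]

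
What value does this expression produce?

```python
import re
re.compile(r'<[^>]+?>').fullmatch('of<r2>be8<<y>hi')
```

None

`fullmatch` succeeds only if the pattern covers the string from start to end.
Here the string isn't matched end-to-end, so the call returns None.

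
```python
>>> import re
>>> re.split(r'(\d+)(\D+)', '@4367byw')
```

['@', '4367', 'byw', '']

This matches one or more of a digit (captured); then one or more of a non-digit (captured).
Matches to split on: at [1:8] → '4367byw'.
The group in the pattern means `split` returns the separators' captures alongside the pieces.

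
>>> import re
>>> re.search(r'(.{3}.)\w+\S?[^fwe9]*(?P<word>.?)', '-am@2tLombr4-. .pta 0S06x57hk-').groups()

('-am@', '')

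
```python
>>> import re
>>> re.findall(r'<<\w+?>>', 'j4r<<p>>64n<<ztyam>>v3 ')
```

Scanning left to right: at [3:8] → '<<p>>'; at [11:20] → '<<ztyam>>'.
No capturing groups, so `findall` returns the 2 full match strings.

['<<p>>', '<<ztyam>>']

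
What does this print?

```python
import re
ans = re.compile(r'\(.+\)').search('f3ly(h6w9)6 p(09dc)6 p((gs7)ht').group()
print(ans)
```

(h6w9)6 p(09dc)6 p((gs7)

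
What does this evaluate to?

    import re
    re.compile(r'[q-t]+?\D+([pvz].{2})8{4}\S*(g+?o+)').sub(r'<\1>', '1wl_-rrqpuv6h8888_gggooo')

'1wl_-<v6h>'

Pattern: one or more of a character in [q-t] (lazy); then one or more of a non-digit; then one of [pvz], then exactly 2 of any character (captured); then exactly 4 of the literal '8', then zero or more of a non-whitespace character; then one or more of a literal 'g' (lazy), then one or more of a literal 'o' (captured).
Each match is replaced using the text its own group 1 captured.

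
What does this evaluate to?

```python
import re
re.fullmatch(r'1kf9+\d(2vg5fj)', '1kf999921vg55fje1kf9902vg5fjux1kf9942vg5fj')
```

None

`re.fullmatch` is like wrapping the pattern in `^…$` (in single-line mode).
Here the pattern can't cover the whole string, so the call returns None.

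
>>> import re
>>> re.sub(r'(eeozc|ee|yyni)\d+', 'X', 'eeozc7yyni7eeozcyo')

Every occurrence is swapped for 'X'.

'XXeeozcyo'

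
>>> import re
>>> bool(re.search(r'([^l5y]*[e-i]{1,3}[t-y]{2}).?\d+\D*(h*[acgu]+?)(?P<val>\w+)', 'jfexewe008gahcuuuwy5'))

Pattern: zero or more of any character except [l5y], then 1 to 3 of a character in [e-i], then exactly 2 of a character in [t-y] (captured); then optionally any character, then one or more of a digit, then zero or more of a non-digit; then zero or more of the literal 'h', then one or more of one of [acgu] (lazy) (captured); then one or more of a word character (captured as 'val').
Here no position works, so the call returns None, and `bool(None)` is False.

False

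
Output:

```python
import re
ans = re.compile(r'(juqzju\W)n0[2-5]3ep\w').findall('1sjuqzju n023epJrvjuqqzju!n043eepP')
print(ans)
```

Pattern: the literal 'juq', then the literal 'zju', then a non-word character (captured); then the literal 'n0', then a character in [2-5], then the literal '3ep'; then a word character.
Matches: at [2:16] match 'juqzju n023epJ', group 1 = 'juqzju '.
One capturing group, so `findall` returns just the captured substring from the one match — 1 in all.

['juqzju ']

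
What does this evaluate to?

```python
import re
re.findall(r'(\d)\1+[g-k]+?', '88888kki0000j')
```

A backreference is literal: `\1` must see the identical characters the first group matched.
With a single group, `findall` returns only what that group captured — 2 items.

['8', '0']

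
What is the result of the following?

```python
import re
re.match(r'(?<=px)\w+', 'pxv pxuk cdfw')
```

With `match`, the pattern is implicitly anchored at the beginning.
Here the pattern fails at index 0, so the call returns None.

None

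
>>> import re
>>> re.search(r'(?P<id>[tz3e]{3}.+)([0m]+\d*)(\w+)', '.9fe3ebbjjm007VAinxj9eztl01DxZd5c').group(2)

'01'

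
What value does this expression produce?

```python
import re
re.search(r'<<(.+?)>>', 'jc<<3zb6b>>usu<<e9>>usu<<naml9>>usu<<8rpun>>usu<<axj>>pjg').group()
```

The match spans [2:11] → '<<3zb6b>>'.

'<<3zb6b>>'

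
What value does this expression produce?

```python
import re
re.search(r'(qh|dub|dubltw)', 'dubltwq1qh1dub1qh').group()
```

'dub'

Branches in `(...|...)` are attempted left-to-right; the first branch that allows the whole pattern to succeed is taken.
The match spans [0:3] → 'dub'.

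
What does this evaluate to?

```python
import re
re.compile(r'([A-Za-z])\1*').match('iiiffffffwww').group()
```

`re.match` only tries the pattern at the start of the string.
The match spans [0:3] → 'iii'.

'iii'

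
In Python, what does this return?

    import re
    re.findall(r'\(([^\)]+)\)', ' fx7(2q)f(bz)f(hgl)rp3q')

Walking the string: at [4:8] match '(2q)', group 1 = '2q'; at [9:13] match '(bz)', group 1 = 'bz'; at [14:19] match '(hgl)', group 1 = 'hgl'.
With a single group, `findall` returns only what that group captured — 3 items.

['2q', 'bz', 'hgl']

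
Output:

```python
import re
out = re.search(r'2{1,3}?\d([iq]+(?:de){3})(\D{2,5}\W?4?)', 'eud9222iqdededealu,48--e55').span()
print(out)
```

(4, 20)

The match spans [4:20] → '222iqdededealu,4'.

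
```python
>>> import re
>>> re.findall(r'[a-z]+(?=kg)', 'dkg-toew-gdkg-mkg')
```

['d', 'gd', 'm']

The positive lookaround only admits positions where the adjacent text matches; those characters stay outside the span.
Walking the string: at [0:1] → 'd'; at [9:11] → 'gd'; at [14:15] → 'm'.
With no groups in the pattern, `findall` gives back each whole match — 3 here.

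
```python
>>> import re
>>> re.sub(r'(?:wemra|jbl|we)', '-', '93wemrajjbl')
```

'93-j-'

Alternation isn't longest-match — the leftmost alternative that fits at this position is chosen.
`sub` substitutes '-' at each match site.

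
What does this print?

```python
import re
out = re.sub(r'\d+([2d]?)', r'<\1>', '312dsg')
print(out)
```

<d>sg

The pattern matches one or more of a digit; then optionally one of [2d] (captured).
Matches: at [0:4] → '312d'.
`\1` in the replacement pulls in group 1's text for each match.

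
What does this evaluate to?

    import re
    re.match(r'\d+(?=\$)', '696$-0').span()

(0, 3)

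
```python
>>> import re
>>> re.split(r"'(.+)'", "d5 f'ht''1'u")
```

['d5 f', "ht''1", 'u']

The group in the pattern means `split` returns the separators' captures alongside the pieces.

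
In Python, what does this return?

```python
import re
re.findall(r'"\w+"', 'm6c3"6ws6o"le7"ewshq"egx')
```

`findall` yields the raw match text (2 of them) because the pattern has no groups.

['"6ws6o"', '"ewshq"']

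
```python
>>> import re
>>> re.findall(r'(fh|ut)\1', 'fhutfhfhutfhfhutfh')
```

A backreference is literal: `\1` must see the identical characters the first group matched.
Scanning left to right: at [4:8] match 'fhfh', group 1 = 'fh'; at [10:14] match 'fhfh', group 1 = 'fh'.
`findall` collects group 1 from each match (2 total).

['fh', 'fh']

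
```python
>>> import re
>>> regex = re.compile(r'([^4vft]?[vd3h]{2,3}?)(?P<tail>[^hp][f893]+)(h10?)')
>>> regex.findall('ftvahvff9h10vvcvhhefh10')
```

[('ahv', 'ff9', 'h10'), ('cvhh', 'ef', 'h10')]

With 3 capturing groups, `findall` returns a 3-tuple per match.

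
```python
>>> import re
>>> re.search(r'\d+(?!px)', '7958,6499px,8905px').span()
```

The negative lookahead/lookbehind blocks any match where the forbidden context is present.
Unlike `match`, `search` isn't anchored — it looks for the pattern anywhere in the string.
The match spans [0:4] → '7958'.

(0, 4)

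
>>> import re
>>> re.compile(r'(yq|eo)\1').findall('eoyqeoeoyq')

['eo']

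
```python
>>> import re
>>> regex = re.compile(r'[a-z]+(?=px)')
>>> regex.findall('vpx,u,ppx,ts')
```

Because the assertion is zero-width, the text it checks is not consumed and won't appear in the result.
Scanning left to right: at [0:1] → 'v'; at [6:7] → 'p'.
Since nothing is captured, `findall` lists the 2 matched substrings directly.

['v', 'p']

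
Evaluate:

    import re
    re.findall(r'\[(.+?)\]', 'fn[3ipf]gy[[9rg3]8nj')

A `+?`/`*?`/`{m,n}?` starts at its minimum and grows only as far as needed for what follows to match.
Matches: at [2:8] match '[3ipf]', group 1 = '3ipf'; at [10:17] match '[[9rg3]', group 1 = '[9rg3'.
One capturing group, so `findall` returns just the captured substring from each match — 2 in all.

['3ipf', '[9rg3']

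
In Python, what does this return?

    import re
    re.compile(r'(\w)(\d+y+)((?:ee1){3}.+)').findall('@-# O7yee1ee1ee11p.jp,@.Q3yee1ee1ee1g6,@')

[('O', '7y', 'ee1ee1ee11p.jp,@.Q3yee1ee1ee1g6,@')]

`findall` packs the 3 group values into a tuple for every match.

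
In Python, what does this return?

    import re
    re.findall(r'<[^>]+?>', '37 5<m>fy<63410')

Matches: at [4:7] → '<m>'.
`findall` yields the raw match text (1 of them) because the pattern has no groups.

['<m>']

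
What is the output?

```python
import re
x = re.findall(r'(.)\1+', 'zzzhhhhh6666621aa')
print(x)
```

['z', 'h', '6', 'a']

After group 1 captures some text, `\1` only succeeds where that same text appears again.
`findall` collects group 1 from each match (4 total).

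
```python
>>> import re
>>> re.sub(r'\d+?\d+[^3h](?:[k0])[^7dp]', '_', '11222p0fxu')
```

This matches one or more of a digit (lazy), then one or more of a digit, then any character except [3h]; then one of [k0] (non-capturing group); then any character except [7dp].
Each match is replaced by '_'.

'_xu'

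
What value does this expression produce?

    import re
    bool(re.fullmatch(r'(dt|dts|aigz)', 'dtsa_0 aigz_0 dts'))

For `fullmatch`, every character of the input must be accounted for by the pattern.
Here the pattern can't cover the whole string, so the call returns None, and `bool(None)` is False.

False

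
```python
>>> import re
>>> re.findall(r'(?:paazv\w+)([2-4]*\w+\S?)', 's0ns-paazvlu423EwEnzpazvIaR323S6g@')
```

['g@']

This matches the literal 'paa', then the literal 'zv', then one or more of a word character (non-capturing group); then zero or more of a character in [2-4], then one or more of a word character, then optionally a non-whitespace character (captured).
Scanning left to right: at [5:34] match 'paazvlu423EwEnzpazvIaR323S6g@', group 1 = 'g@'.
With a single group, `findall` returns only what that group captured — 1 item.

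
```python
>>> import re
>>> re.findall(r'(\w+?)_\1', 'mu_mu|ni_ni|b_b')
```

`\1` has to match the exact text group 1 already captured.
Walking the string: at [0:5] match 'mu_mu', group 1 = 'mu'; at [6:11] match 'ni_ni', group 1 = 'ni'; at [12:15] match 'b_b', group 1 = 'b'.
One capturing group, so `findall` returns just the captured substring from each match — 3 in all.

['mu', 'ni', 'b']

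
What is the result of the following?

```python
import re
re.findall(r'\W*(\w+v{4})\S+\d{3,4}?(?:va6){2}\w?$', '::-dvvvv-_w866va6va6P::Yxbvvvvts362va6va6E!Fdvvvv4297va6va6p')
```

['dvvvv']

This matches zero or more of a non-word character; then one or more of a word character, then exactly 4 of a literal 'v' (captured); then one or more of a non-whitespace character; then 3 to 4 of a digit (lazy), then the literal 'va6' repeated 2 times, then optionally a word character; then anchored at the end.
Walking the string: at [0:60] match '::-dvvvv-_w866va6va6P::Yxbvvvvts362va6va6E!Fdvvvv4297va6va6p', group 1 = 'dvvvv'.
Because there's exactly one group, `findall` drops the full match and keeps group 1 from the one hit.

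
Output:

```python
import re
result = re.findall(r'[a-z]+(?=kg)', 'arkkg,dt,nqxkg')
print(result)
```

['ark', 'nqx']

Lookahead/lookbehind check context without consuming it, so the matched span excludes the asserted characters.
Matches: at [0:3] → 'ark'; at [9:12] → 'nqx'.
`findall` yields the raw match text (2 of them) because the pattern has no groups.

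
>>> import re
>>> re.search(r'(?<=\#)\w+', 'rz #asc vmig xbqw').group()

'asc'

Lookahead/lookbehind check context without consuming it, so the matched span excludes the asserted characters.
The match spans [4:7] → 'asc'.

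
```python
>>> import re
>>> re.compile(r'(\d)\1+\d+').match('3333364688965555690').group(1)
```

'3'

After group 1 captures some text, `\1` only succeeds where that same text appears again.
`re.match` only tries the pattern at the start of the string.
The match spans [0:19] → '3333364688965555690'.
Captured: group 1 = '3'.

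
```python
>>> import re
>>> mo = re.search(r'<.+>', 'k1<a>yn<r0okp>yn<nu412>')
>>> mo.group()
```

'<a>yn<r0okp>yn<nu412>'

Unlike `match`, `search` isn't anchored — it looks for the pattern anywhere in the string.
The match spans [2:23] → '<a>yn<r0okp>yn<nu412>'.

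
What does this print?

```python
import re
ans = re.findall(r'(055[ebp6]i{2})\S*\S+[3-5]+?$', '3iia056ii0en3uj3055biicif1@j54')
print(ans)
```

['055bii']

The pattern matches the literal '055', then one of [ebp6], then exactly 2 of a literal 'i' (captured); then zero or more of a non-whitespace character, then one or more of a non-whitespace character, then one or more of a character in [3-5] (lazy); then anchored at the end.
`findall` collects group 1 from the one match (1 total).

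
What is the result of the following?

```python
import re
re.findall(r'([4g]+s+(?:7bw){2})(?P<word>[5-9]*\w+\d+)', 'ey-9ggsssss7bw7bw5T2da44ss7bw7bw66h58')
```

This matches one or more of one of [4g], then one or more of the literal 's', then the literal '7bw' repeated 2 times (captured); then zero or more of a character in [5-9], then one or more of a word character, then one or more of a digit (captured as 'word').
Matches: at [4:37] match 'ggsssss7bw7bw5T2da44ss7bw7bw66h58', groups = ('ggsssss7bw7bw', '5T2da44ss7bw7bw66h58').
With 2 capturing groups, `findall` returns a 2-tuple per match.

[('ggsssss7bw7bw', '5T2da44ss7bw7bw66h58')]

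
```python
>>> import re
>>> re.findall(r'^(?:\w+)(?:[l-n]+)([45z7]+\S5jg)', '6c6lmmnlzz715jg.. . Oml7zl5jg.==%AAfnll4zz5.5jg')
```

['zz715jg']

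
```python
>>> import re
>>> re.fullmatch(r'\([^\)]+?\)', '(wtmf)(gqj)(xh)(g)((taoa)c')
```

`fullmatch` succeeds only if the pattern covers the string from start to end.
Here the pattern can't cover the whole string, so the call returns None.

None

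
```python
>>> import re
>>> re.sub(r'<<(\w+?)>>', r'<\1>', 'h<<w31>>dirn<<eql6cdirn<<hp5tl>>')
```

`\1` in the replacement pulls in group 1's text for each match.

'h<w31>dirn<<eql6cdirn<hp5tl>'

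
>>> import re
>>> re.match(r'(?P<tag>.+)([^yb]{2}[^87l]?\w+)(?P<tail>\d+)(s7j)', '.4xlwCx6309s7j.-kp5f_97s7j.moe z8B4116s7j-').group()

With `match`, the pattern is implicitly anchored at the beginning.
The match spans [0:41] → '.4xlwCx6309s7j.-kp5f_97s7j.moe z8B4116s7j'.

'.4xlwCx6309s7j.-kp5f_97s7j.moe z8B4116s7j'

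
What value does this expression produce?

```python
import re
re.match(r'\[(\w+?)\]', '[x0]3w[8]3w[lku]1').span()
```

With `match`, the pattern is implicitly anchored at the beginning.
The match spans [0:4] → '[x0]'.

(0, 4)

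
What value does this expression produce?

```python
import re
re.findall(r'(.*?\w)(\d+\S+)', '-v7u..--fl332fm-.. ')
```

[('-v', '7u..--fl332fm-..')]

The pattern matches zero or more of any character (lazy), then a word character (captured); then one or more of a digit, then one or more of a non-whitespace character (captured).
Lazy quantifiers expand one character at a time until the remainder of the pattern can match.
Matches: at [0:18] match '-v7u..--fl332fm-..', groups = ('-v', '7u..--fl332fm-..').
`findall` packs the 2 group values into a tuple for every match.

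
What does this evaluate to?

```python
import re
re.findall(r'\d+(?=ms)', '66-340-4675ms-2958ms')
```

['4675', '2958']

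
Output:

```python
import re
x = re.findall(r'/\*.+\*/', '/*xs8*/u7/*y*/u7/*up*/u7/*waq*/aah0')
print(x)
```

Matches: at [0:31] → '/*xs8*/u7/*y*/u7/*up*/u7/*waq*/'.
No capturing groups, so `findall` returns the 1 full match string.

['/*xs8*/u7/*y*/u7/*up*/u7/*waq*/']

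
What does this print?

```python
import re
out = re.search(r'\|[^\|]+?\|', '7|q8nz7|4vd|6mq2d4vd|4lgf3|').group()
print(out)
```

The match spans [1:8] → '|q8nz7|'.

|q8nz7|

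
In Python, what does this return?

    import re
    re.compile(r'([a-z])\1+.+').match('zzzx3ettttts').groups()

The match spans [0:12] → 'zzzx3ettttts'.
Captured: group 1 = 'z'.

('z',)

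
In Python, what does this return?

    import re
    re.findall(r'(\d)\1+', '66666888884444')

`\1` is not a pattern — it's the concrete string captured by group 1, re-applied verbatim.
Because there's exactly one group, `findall` drops the full match and keeps group 1 from each hit.

['6', '8', '4']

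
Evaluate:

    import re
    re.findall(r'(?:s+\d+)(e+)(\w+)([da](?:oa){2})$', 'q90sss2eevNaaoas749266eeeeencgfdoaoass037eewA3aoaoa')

[('ee', 'vNaaoas749266eeeeencgfdoaoass037eewA3', 'aoaoa')]

The pattern matches one or more of a literal 's', then one or more of a digit (non-capturing group); then one or more of a literal 'e' (captured); then one or more of a word character (captured); then one of [da], then the literal 'oa' repeated 2 times (captured); then anchored at the end.
Matches: at [3:51] match 'sss2eevNaaoas749266eeeeencgfdoaoass037eewA3aoaoa', groups = ('ee', 'vNaaoas749266eeeeencgfdoaoass037eewA3', 'aoaoa').
With 3 capturing groups, `findall` returns a 3-tuple per match.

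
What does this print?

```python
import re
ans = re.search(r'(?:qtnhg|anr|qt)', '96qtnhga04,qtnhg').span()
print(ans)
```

Alternation isn't longest-match — the leftmost alternative that fits at this position is chosen.
The match spans [2:7] → 'qtnhg'.

(2, 7)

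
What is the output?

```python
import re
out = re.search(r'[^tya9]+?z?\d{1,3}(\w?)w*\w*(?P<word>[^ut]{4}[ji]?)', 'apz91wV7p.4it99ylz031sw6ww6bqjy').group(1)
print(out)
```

Pattern: one or more of any character except [tya9] (lazy), then optionally a literal 'z', then 1 to 3 of a digit; then optionally a word character (captured); then zero or more of the literal 'w', then zero or more of a word character; then exactly 4 of any character except [ut], then optionally one of [ji] (captured as 'word').
Unlike `match`, `search` isn't anchored — it looks for the pattern anywhere in the string.
The match spans [1:12] → 'pz91wV7p.4i'.
Captured: group 1 = 'w', group 2 = 'p.4i'.

w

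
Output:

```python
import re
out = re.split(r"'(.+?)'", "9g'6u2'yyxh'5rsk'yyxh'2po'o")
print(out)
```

['9g', '6u2', 'yyxh', '5rsk', 'yyxh', '2po', 'o']

The group in the pattern means `split` returns the separators' captures alongside the pieces.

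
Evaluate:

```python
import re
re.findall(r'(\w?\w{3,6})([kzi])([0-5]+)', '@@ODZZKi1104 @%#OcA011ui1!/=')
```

This matches optionally a word character, then 3 to 6 of a word character (captured); then one of [kzi] (captured); then one or more of a character in [0-5] (captured).
Matches: at [2:12] match 'ODZZKi1104', groups = ('ODZZK', 'i', '1104'); at [16:25] match 'OcA011ui1', groups = ('OcA011u', 'i', '1').
3 groups means each result is a tuple of 3 captured strings — 2 here.

[('ODZZK', 'i', '1104'), ('OcA011u', 'i', '1')]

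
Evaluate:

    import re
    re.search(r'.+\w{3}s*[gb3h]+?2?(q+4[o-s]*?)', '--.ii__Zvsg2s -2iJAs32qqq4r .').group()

The match spans [0:26] → '--.ii__Zvsg2s -2iJAs32qqq4'.

'--.ii__Zvsg2s -2iJAs32qqq4'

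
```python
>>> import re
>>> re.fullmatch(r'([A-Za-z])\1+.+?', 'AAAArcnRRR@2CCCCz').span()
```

(0, 17)

`re.fullmatch` requires the pattern to consume the entire string.
The match spans [0:17] → 'AAAArcnRRR@2CCCCz'.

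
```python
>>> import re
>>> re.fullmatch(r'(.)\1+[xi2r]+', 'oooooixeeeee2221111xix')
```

None

After group 1 captures some text, `\1` only succeeds where that same text appears again.
`re.fullmatch` requires the pattern to consume the entire string.
Here the string isn't matched end-to-end, so the call returns None.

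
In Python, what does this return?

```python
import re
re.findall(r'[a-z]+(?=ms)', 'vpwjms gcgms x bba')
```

The lookaround is zero-width — it requires the adjacent text to match without consuming it, so the asserted text isn't part of the match.
`findall` yields the raw match text (2 of them) because the pattern has no groups.

['vpwj', 'gcg']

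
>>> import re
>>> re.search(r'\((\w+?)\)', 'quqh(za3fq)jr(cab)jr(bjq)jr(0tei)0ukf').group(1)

'za3fq'

Unlike `match`, `search` isn't anchored — it looks for the pattern anywhere in the string.
The match spans [4:11] → '(za3fq)'.
Captured: group 1 = 'za3fq'.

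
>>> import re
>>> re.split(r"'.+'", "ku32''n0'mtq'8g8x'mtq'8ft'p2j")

['ku32', 'p2j']

Matches to split on: at [4:26] → "''n0'mtq'8g8x'mtq'8ft'".
Splitting on the pattern gives 2 pieces.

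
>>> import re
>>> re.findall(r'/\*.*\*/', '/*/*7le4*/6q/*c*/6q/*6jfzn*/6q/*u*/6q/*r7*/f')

['/*/*7le4*/6q/*c*/6q/*6jfzn*/6q/*u*/6q/*r7*/']

Matches: at [0:43] → '/*/*7le4*/6q/*c*/6q/*6jfzn*/6q/*u*/6q/*r7*/'.
With no groups in the pattern, `findall` gives back each whole match — 1 here.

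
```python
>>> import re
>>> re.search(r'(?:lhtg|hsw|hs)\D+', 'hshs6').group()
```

'hshs'

The match spans [0:4] → 'hshs'.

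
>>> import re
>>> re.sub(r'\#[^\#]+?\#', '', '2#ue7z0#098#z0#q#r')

Matches: at [1:8] → '#ue7z0#'; at [11:15] → '#z0#'.
`sub` substitutes '' at each match site.

'2098q#r'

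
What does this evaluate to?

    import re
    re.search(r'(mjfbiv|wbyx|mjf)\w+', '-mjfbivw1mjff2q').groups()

('mjfbiv',)

The match spans [1:15] → 'mjfbivw1mjff2q'.
Captured: group 1 = 'mjfbiv'.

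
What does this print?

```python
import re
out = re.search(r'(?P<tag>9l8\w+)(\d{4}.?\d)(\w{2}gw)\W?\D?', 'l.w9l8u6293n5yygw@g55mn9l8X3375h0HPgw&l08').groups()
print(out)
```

('9l8u', '6293n5', 'yygw')

The match spans [3:19] → '9l8u6293n5yygw@g'.
Captured: group 1 = '9l8u', group 2 = '6293n5', group 3 = 'yygw'.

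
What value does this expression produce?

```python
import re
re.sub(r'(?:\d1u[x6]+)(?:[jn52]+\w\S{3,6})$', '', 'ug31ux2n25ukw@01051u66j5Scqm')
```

'ug31ux2n25ukw@010'

Pattern: a digit, then the literal '1u', then one or more of one of [x6] (non-capturing group); then one or more of one of [jn52], then a word character, then 3 to 6 of a non-whitespace character (non-capturing group); then anchored at the end.
Matches: at [17:28] → '51u66j5Scqm'.
Every occurrence is swapped for ''.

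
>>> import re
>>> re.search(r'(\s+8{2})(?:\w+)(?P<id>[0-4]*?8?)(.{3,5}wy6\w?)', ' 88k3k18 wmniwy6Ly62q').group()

' 88k3k18 wmniwy6L'

The pattern matches one or more of whitespace, then exactly 2 of the literal '8' (captured); then one or more of a word character (non-capturing group); then zero or more of a character in [0-4] (lazy), then optionally a literal '8' (captured as 'id'); then 3 to 5 of any character, then the literal 'wy6', then optionally a word character (captured).
`re.search` tries every starting position until one works.
The match spans [0:17] → ' 88k3k18 wmniwy6L'.
Captured: group 1 = ' 88', group 2 = '', group 3 = ' wmniwy6L'.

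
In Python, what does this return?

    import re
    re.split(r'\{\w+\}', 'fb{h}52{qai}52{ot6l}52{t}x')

['fb', '52', '52', '52', 'x']

Matches to split on: at [2:5] → '{h}'; at [7:12] → '{qai}'; at [14:20] → '{ot6l}'; at [22:25] → '{t}'.
Each match becomes a cut point; 5 segments remain.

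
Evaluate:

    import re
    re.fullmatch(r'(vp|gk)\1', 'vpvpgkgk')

The backreference `\1` re-matches whatever the first group consumed, character for character.
`re.fullmatch` is like wrapping the pattern in `^…$` (in single-line mode).
Here there's no way to consume every character, so the call returns None.

None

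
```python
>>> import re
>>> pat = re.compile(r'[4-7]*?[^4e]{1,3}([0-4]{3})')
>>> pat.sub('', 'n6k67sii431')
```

'n6k'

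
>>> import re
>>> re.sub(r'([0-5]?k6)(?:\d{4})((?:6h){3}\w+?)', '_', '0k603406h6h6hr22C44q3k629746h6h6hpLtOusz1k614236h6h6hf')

'_22C44q_LtOusz_'

Pattern: optionally a character in [0-5], then the literal 'k6' (captured); then exactly 4 of a digit (non-capturing group); then the literal '6h' repeated 3 times, then one or more of a word character (lazy) (captured).
Matches: at [0:14] → '0k603406h6h6hr'; at [20:34] → '3k629746h6h6hp'; at [40:54] → '1k614236h6h6hf'.
Each match is replaced by '_'.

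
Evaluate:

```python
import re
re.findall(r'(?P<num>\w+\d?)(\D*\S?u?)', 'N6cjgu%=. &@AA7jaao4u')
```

[('N6cjgu', '%=. &@AA7'), ('jaao4u', '')]

The pattern matches one or more of a word character, then optionally a digit (captured as 'num'); then zero or more of a non-digit, then optionally a non-whitespace character, then optionally the literal 'u' (captured).
Matches: at [0:15] match 'N6cjgu%=. &@AA7', groups = ('N6cjgu', '%=. &@AA7'); at [15:21] match 'jaao4u', groups = ('jaao4u', '').
With 2 capturing groups, `findall` returns a 2-tuple per match.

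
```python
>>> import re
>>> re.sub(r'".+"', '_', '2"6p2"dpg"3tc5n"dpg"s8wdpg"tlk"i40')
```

'2_i40'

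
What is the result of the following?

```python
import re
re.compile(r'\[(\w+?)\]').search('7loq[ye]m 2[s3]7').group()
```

'[ye]'

The match spans [4:8] → '[ye]'.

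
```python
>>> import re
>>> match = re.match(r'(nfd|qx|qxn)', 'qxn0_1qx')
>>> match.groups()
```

('qx',)

The regex engine tests alternatives in the order written; an earlier branch that matches wins even if a later one would match more.
With `match`, the pattern is implicitly anchored at the beginning.
The match spans [0:2] → 'qx'.
Captured: group 1 = 'qx'.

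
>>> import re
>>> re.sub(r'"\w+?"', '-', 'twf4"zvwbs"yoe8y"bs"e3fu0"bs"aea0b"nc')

'twf4-yoe8y-e3fu0-aea0b"nc'

Matches: at [4:11] → '"zvwbs"'; at [16:20] → '"bs"'; at [25:29] → '"bs"'.
Each match is replaced by '-'.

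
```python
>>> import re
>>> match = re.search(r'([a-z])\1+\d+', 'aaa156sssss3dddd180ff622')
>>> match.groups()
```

('a',)

A backreference is literal: `\1` must see the identical characters the first group matched.
`re.search` tries every starting position until one works.
The match spans [0:6] → 'aaa156'.
Captured: group 1 = 'a'.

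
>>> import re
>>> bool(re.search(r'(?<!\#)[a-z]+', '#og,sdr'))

True

The negative lookaround is zero-width — it rules out positions where the adjacent text would match, without consuming anything.
`re.search` tries every starting position until one works.
The match spans [2:3] → 'g'.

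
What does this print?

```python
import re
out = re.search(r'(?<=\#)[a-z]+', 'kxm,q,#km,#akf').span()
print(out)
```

(7, 9)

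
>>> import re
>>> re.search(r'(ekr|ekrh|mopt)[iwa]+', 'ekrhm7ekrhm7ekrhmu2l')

Here nothing in the string fits, so the call returns None.

None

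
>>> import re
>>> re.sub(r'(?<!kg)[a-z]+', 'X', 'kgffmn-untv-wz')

The negative lookaround is zero-width — it rules out positions where the adjacent text would match, without consuming anything.
Every occurrence is swapped for 'X'.

'X-X-X'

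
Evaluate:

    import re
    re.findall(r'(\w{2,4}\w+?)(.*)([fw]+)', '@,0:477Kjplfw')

Pattern: 2 to 4 of a word character, then one or more of a word character (lazy) (captured); then zero or more of any character (captured); then one or more of one of [fw] (captured).
Lazy quantifiers expand one character at a time until the remainder of the pattern can match.
Matches: at [4:13] match '477Kjplfw', groups = ('477Kj', 'plf', 'w').
`findall` packs the 3 group values into a tuple for every match.

[('477Kj', 'plf', 'w')]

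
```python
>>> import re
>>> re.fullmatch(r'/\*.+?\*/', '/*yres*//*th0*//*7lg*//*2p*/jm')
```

None

For `fullmatch`, every character of the input must be accounted for by the pattern.
Here the pattern can't cover the whole string, so the call returns None.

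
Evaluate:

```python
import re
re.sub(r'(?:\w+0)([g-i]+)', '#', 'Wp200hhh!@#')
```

Every occurrence is swapped for '#'.

'#!@#'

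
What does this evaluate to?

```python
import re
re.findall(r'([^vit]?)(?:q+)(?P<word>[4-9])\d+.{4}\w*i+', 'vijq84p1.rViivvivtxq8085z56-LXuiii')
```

This matches optionally any character except [vit] (captured); then one or more of a literal 'q' (non-capturing group); then a character in [4-9] (captured as 'word'); then one or more of a digit; then exactly 4 of any character, then zero or more of a word character, then one or more of a literal 'i'.
Matches: at [2:16] match 'jq84p1.rViivvi', groups = ('j', '8'); at [18:34] match 'xq8085z56-LXuiii', groups = ('x', '8').
With 2 capturing groups, `findall` returns a 2-tuple per match.

[('j', '8'), ('x', '8')]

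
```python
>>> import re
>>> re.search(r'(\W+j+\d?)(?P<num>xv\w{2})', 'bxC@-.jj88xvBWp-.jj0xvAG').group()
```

This matches one or more of a non-word character, then one or more of the literal 'j', then optionally a digit (captured); then the literal 'xv', then exactly 2 of a word character (captured as 'num').
`search` walks the string left to right and returns the first match it finds.
The match spans [15:24] → '-.jj0xvAG'.
Captured: group 1 = '-.jj0', group 2 = 'xvAG'.

'-.jj0xvAG'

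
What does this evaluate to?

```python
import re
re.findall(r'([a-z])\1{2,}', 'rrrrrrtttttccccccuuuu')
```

`\1` has to match the exact text group 1 already captured.
Walking the string: at [0:6] match 'rrrrrr', group 1 = 'r'; at [6:11] match 'ttttt', group 1 = 't'; at [11:17] match 'cccccc', group 1 = 'c'; at [17:21] match 'uuuu', group 1 = 'u'.
`findall` collects group 1 from each match (4 total).

['r', 't', 'c', 'u']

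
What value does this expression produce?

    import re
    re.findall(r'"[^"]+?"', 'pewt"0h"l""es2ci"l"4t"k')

Matches: at [4:8] → '"0h"'; at [10:17] → '"es2ci"'; at [18:22] → '"4t"'.
Since nothing is captured, `findall` lists the 3 matched substrings directly.

['"0h"', '"es2ci"', '"4t"']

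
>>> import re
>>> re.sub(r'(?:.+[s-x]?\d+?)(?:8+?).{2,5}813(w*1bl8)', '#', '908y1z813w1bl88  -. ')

'#8  -. '

Each match is replaced by '#'.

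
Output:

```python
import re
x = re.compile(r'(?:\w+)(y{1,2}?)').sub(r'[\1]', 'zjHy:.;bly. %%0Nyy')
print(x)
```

Pattern: one or more of a word character (non-capturing group); then 1 to 2 of a literal 'y' (lazy) (captured).
Matches: at [0:4] → 'zjHy'; at [7:10] → 'bly'; at [14:18] → '0Nyy'.
Each match is replaced using the text its own group 1 captured.

[y]:.;[y]. %%[y]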